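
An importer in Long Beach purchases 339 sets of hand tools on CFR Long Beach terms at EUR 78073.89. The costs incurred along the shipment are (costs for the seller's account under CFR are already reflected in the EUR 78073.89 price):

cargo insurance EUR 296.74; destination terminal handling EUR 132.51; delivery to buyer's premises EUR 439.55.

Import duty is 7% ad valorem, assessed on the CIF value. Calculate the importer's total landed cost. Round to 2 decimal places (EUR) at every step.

CFR: the seller pays costs through ocean freight to the destination port, but not insurance.
CIF value = CFR price + insurance = 78073.89 + 296.74 = 78370.63
Import duty = 78370.63 × 7% = 5485.94
Buyer bears: insurance 296.74 + destination terminal 132.51 + delivery 439.55 + duty 5485.94 = 6354.74
Landed cost = invoice 78073.89 + 6354.74 = 84428.63

Total landed cost: EUR 84428.63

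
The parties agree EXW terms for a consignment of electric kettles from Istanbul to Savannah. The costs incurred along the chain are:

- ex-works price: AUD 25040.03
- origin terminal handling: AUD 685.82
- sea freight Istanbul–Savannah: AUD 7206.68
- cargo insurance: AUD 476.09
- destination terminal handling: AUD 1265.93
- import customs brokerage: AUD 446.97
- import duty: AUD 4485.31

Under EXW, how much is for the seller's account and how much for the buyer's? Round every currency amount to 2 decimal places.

Seller: AUD 25040.03; buyer: AUD 14566.80

EXW: the seller makes goods available at their premises; the buyer bears all onward costs.
Seller's account: goods 25040.03 = 25040.03
Buyer's account: origin terminal 685.82 + freight 7206.68 + insurance 476.09 + destination terminal 1265.93 + brokerage 446.97 + duty 4485.31 = 14566.80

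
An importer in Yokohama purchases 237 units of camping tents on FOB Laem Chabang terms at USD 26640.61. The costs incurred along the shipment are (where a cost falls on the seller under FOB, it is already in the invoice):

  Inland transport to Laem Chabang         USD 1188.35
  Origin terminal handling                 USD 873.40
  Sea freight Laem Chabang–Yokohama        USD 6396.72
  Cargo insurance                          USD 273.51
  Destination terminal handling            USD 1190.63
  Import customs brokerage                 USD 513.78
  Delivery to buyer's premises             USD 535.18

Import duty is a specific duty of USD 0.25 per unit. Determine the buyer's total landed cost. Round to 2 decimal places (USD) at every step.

FOB: the seller bears costs until goods are on board at the origin port; the buyer bears freight, insurance and all costs thereafter.
Already in the invoice (seller's account under FOB): inland to port, origin terminal — exclude.
CIF value = FOB price + freight + insurance = 26640.61 + 6396.72 + 273.51 = 33310.84
Import duty = 237 × 0.25 = 59.25
Buyer bears: freight 6396.72 + insurance 273.51 + destination terminal 1190.63 + brokerage 513.78 + delivery 535.18 + duty 59.25 = 8969.07
Landed cost = invoice 26640.61 + 8969.07 = 35609.68

Total landed cost: USD 35609.68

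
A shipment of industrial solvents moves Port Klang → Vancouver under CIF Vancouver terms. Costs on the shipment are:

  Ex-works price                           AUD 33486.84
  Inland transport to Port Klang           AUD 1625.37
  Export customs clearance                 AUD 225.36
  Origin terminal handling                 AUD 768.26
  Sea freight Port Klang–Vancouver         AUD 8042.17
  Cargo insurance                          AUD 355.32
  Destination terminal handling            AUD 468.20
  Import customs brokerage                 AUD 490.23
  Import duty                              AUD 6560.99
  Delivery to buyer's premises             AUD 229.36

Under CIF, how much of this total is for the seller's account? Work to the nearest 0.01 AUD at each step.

CIF: the seller pays costs through ocean freight and marine insurance to the destination port.
Seller's account: goods 33486.84 + inland to port 1625.37 + export clearance 225.36 + origin terminal 768.26 + freight 8042.17 + insurance 355.32 = 44503.32
Buyer's account: destination terminal 468.20 + brokerage 490.23 + duty 6560.99 + delivery 229.36 = 7748.78

Seller's account: AUD 44503.32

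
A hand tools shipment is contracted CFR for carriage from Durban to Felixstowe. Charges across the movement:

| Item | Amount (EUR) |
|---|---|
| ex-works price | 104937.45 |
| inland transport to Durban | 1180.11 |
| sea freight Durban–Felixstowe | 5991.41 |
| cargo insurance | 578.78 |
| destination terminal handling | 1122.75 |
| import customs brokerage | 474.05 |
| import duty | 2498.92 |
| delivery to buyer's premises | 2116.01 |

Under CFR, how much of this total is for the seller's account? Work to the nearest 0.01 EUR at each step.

Seller's account: EUR 112108.97

CFR: the seller pays costs through ocean freight to the destination port, but not insurance.
Seller's account: goods 104937.45 + inland to port 1180.11 + freight 5991.41 = 112108.97
Buyer's account: insurance 578.78 + destination terminal 1122.75 + brokerage 474.05 + duty 2498.92 + delivery 2116.01 = 6790.51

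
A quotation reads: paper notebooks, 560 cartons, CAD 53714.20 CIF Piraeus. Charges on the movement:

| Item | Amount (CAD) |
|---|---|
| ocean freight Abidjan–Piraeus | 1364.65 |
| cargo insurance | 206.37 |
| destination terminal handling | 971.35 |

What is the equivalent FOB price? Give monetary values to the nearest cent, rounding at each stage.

Not relevant to the conversion: destination terminal — on the buyer under both terms; not part of either seller's price.
From CIF to FOB, the seller no longer bears: freight, insurance.
FOB price = 53714.20 − 1364.65 − 206.37 = 52143.18

FOB price: CAD 52143.18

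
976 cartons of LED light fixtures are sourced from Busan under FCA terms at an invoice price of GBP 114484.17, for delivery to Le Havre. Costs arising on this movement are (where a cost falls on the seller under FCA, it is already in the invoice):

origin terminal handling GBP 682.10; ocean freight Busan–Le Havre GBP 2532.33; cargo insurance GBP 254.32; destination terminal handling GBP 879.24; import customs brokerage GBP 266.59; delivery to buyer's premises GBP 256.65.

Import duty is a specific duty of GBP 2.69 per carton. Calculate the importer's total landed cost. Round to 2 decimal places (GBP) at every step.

Total landed cost: GBP 121980.84

FCA: the seller delivers export-cleared goods to the carrier; the buyer bears costs from that point.
CIF value = FCA price + origin terminal + freight + insurance = 114484.17 + 682.10 + 2532.33 + 254.32 = 117952.92
Import duty = 976 × 2.69 = 2625.44
Buyer bears: origin terminal 682.10 + freight 2532.33 + insurance 254.32 + destination terminal 879.24 + brokerage 266.59 + delivery 256.65 + duty 2625.44 = 7496.67
Landed cost = invoice 114484.17 + 7496.67 = 121980.84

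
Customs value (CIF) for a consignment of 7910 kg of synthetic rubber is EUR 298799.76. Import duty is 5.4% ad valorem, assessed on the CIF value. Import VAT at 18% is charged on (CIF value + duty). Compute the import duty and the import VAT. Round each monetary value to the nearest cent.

Import duty: EUR 16135.19; import VAT: EUR 56688.29

Import duty = 298799.76 × 5.4% = 16135.19
VAT base = CIF + duty = 298799.76 + 16135.19 = 314934.95
Import VAT = 314934.95 × 18% = 56688.29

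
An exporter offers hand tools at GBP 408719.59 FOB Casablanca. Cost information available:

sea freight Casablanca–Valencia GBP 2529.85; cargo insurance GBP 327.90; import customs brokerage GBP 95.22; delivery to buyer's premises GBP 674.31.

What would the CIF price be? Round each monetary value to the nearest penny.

Not relevant to the conversion: brokerage, delivery — on the buyer under both terms; not part of either seller's price.
From FOB to CIF, the seller additionally bears: freight, insurance.
CIF price = 408719.59 + 2529.85 + 327.90 = 411577.34

CIF price: GBP 411577.34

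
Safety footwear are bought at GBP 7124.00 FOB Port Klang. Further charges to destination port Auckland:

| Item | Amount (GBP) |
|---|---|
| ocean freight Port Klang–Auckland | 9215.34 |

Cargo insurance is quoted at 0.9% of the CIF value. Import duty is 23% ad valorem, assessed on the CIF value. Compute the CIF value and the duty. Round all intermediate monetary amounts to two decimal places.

Let C be the CIF value. C = FOB price + freight + 0.9% × C
C − 0.9% × C = 7124.00 + 9215.34
0.991 × C = 16339.34
C = 16339.34 / 0.991 = 16487.73
Insurance premium = 0.9% × 16487.73 = 148.39
Import duty = 16487.73 × 23% = 3792.18

CIF value: GBP 16487.73; import duty: GBP 3792.18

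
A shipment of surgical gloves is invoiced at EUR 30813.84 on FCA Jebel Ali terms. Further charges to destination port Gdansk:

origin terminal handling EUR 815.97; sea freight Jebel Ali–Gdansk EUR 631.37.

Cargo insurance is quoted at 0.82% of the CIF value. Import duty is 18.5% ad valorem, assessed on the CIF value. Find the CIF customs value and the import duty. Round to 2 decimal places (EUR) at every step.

Let C be the CIF value. C = FCA price + pre-shipment costs + freight + 0.82% × C
C − 0.82% × C = 30813.84 + 815.97 + 631.37
0.9918 × C = 32261.18
C = 32261.18 / 0.9918 = 32527.91
Insurance premium = 0.82% × 32527.91 = 266.73
Import duty = 32527.91 × 18.5% = 6017.66

CIF value: EUR 32527.91; import duty: EUR 6017.66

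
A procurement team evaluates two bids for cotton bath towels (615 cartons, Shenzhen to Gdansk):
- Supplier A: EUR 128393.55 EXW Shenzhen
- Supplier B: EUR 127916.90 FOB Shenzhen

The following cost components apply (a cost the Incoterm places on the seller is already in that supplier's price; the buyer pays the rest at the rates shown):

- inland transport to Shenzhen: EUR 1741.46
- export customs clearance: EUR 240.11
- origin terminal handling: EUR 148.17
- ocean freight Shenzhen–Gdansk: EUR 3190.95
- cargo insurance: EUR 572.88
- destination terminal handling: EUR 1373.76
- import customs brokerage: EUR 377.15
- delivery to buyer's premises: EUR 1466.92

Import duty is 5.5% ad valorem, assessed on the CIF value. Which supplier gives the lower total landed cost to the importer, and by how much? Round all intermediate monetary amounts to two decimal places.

Supplier B is cheaper by EUR 2749.74

Supplier A (EXW):
CIF value = EXW price + inland to port + export clearance + origin terminal + freight + insurance = 128393.55 + 1741.46 + 240.11 + 148.17 + 3190.95 + 572.88 = 134287.12
Import duty = 134287.12 × 5.5% = 7385.79
Buyer bears (A): 1741.46 + 240.11 + 148.17 + 3190.95 + 572.88 + 1373.76 + 377.15 + 1466.92 = 9111.40
Landed cost (A) = invoice 128393.55 + 9111.40 + duty 7385.79 = 144890.74
Supplier B (FOB):
CIF value = FOB price + freight + insurance = 127916.90 + 3190.95 + 572.88 = 131680.73
Import duty = 131680.73 × 5.5% = 7242.44
Buyer bears (B): 3190.95 + 572.88 + 1373.76 + 377.15 + 1466.92 = 6981.66
Landed cost (B) = invoice 127916.90 + 6981.66 + duty 7242.44 = 142141.00
Difference = |144890.74 − 142141.00| = 2749.74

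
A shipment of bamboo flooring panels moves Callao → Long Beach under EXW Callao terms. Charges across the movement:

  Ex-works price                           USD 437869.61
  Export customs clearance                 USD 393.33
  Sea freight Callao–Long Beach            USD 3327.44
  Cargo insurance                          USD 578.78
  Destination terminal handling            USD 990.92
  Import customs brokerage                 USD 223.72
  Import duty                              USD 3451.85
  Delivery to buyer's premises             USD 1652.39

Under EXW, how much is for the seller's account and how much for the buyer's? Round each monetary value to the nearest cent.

EXW: the seller makes goods available at their premises; the buyer bears all onward costs.
Seller's account: goods 437869.61 = 437869.61
Buyer's account: export clearance 393.33 + freight 3327.44 + insurance 578.78 + destination terminal 990.92 + brokerage 223.72 + duty 3451.85 + delivery 1652.39 = 10618.43

Seller: USD 437869.61; buyer: USD 10618.43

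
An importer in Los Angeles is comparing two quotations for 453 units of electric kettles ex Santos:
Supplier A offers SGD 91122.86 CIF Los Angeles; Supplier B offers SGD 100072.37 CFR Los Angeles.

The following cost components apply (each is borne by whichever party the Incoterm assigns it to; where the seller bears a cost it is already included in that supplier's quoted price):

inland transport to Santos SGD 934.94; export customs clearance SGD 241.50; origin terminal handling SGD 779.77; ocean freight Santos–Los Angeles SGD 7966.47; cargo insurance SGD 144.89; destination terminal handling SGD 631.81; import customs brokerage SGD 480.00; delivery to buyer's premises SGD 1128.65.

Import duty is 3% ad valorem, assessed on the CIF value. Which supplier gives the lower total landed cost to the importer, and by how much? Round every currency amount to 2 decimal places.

Supplier A is cheaper by SGD 9367.23

Supplier A (CIF):
The CIF price already equals the CIF value: 91122.86
Import duty = 91122.86 × 3% = 2733.69
Buyer bears (A): 631.81 + 480.00 + 1128.65 = 2240.46
Landed cost (A) = invoice 91122.86 + 2240.46 + duty 2733.69 = 96097.01
Supplier B (CFR):
CIF value = CFR price + insurance = 100072.37 + 144.89 = 100217.26
Import duty = 100217.26 × 3% = 3006.52
Buyer bears (B): 144.89 + 631.81 + 480.00 + 1128.65 = 2385.35
Landed cost (B) = invoice 100072.37 + 2385.35 + duty 3006.52 = 105464.24
Difference = |96097.01 − 105464.24| = 9367.23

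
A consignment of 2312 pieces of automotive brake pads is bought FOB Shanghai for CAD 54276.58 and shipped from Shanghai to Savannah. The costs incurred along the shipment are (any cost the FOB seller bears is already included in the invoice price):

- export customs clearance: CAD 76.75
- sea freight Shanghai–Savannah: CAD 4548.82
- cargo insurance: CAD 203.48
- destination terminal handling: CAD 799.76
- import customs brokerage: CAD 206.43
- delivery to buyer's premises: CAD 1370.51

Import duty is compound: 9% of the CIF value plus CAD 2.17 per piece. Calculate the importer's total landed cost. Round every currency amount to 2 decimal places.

FOB: the seller bears costs until goods are on board at the origin port; the buyer bears freight, insurance and all costs thereafter.
Already in the invoice (seller's account under FOB): export clearance — exclude.
CIF value = FOB price + freight + insurance = 54276.58 + 4548.82 + 203.48 = 59028.88
Ad valorem component: 59028.88 × 9% = 5312.60
Specific component: 2312 × 2.17 = 5017.04
Import duty = 5312.60 + 5017.04 = 10329.64
Buyer bears: freight 4548.82 + insurance 203.48 + destination terminal 799.76 + brokerage 206.43 + delivery 1370.51 + duty 10329.64 = 17458.64
Landed cost = invoice 54276.58 + 17458.64 = 71735.22

Total landed cost: CAD 71735.22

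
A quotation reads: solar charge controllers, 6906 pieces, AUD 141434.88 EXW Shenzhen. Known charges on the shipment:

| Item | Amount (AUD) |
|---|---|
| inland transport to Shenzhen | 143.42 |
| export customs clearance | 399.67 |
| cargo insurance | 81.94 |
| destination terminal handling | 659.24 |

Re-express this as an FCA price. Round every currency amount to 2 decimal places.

FCA price: AUD 141977.97

Not relevant to the conversion: destination terminal, insurance — on the buyer under both terms; not part of either seller's price.
From EXW to FCA, the seller additionally bears: inland to port, export clearance.
FCA price = 141434.88 + 143.42 + 399.67 = 141977.97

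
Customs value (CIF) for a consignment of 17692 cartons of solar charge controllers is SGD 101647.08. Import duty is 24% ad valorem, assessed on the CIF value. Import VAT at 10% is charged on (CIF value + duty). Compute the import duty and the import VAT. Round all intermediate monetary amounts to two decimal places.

Import duty = 101647.08 × 24% = 24395.30
VAT base = CIF + duty = 101647.08 + 24395.30 = 126042.38
Import VAT = 126042.38 × 10% = 12604.24

Import duty: SGD 24395.30; import VAT: SGD 12604.24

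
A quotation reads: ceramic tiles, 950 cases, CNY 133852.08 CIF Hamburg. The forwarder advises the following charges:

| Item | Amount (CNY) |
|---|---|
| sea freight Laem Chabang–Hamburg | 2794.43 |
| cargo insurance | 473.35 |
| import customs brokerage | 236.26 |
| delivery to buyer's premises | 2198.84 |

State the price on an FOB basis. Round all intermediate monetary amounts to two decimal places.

FOB price: CNY 130584.30

Not relevant to the conversion: brokerage, delivery — on the buyer under both terms; not part of either seller's price.
From CIF to FOB, the seller no longer bears: freight, insurance.
FOB price = 133852.08 − 2794.43 − 473.35 = 130584.30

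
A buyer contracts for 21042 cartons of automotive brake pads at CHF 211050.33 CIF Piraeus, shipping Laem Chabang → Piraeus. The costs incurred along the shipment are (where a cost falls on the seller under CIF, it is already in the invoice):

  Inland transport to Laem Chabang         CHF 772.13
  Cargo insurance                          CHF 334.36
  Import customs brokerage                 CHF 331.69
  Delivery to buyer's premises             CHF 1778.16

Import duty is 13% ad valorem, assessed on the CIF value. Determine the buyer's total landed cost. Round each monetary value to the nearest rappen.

CIF: the seller pays costs through ocean freight and marine insurance to the destination port.
Already in the invoice (seller's account under CIF): inland to port, insurance — exclude.
The CIF price already equals the CIF value: 211050.33
Import duty = 211050.33 × 13% = 27436.54
Buyer bears: brokerage 331.69 + delivery 1778.16 + duty 27436.54 = 29546.39
Landed cost = invoice 211050.33 + 29546.39 = 240596.72

Total landed cost: CHF 240596.72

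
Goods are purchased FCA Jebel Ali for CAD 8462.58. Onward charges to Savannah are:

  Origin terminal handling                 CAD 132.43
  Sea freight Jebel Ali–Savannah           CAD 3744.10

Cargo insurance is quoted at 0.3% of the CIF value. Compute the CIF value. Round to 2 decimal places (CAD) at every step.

CIF value: CAD 12376.24

Let C be the CIF value. C = FCA price + pre-shipment costs + freight + 0.3% × C
C − 0.3% × C = 8462.58 + 132.43 + 3744.10
0.997 × C = 12339.11
C = 12339.11 / 0.997 = 12376.24
Insurance premium = 0.3% × 12376.24 = 37.13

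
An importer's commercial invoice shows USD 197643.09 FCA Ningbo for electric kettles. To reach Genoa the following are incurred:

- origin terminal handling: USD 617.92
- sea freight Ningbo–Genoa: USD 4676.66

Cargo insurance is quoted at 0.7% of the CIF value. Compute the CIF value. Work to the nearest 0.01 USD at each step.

Let C be the CIF value. C = FCA price + pre-shipment costs + freight + 0.7% × C
C − 0.7% × C = 197643.09 + 617.92 + 4676.66
0.993 × C = 202937.67
C = 202937.67 / 0.993 = 204368.25
Insurance premium = 0.7% × 204368.25 = 1430.58

CIF value: USD 204368.25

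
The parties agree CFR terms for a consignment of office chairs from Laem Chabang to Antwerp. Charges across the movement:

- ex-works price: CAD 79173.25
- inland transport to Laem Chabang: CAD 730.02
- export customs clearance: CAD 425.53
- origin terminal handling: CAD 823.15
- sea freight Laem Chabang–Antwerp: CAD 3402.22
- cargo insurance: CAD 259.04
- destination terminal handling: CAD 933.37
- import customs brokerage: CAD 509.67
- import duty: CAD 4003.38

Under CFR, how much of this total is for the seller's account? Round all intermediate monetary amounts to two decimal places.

CFR: the seller pays costs through ocean freight to the destination port, but not insurance.
Seller's account: goods 79173.25 + inland to port 730.02 + export clearance 425.53 + origin terminal 823.15 + freight 3402.22 = 84554.17
Buyer's account: insurance 259.04 + destination terminal 933.37 + brokerage 509.67 + duty 4003.38 = 5705.46

Seller's account: CAD 84554.17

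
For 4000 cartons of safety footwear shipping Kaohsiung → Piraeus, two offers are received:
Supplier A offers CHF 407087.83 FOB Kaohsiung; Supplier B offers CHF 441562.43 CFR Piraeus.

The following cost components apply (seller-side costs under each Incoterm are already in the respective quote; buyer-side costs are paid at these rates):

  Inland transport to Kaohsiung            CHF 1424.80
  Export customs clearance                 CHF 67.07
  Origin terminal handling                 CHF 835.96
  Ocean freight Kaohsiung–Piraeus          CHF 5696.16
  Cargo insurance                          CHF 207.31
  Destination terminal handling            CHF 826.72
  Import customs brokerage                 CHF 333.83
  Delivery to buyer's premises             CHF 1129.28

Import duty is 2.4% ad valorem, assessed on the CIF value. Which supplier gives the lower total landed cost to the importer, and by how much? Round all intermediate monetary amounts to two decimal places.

Supplier A (FOB):
CIF value = FOB price + freight + insurance = 407087.83 + 5696.16 + 207.31 = 412991.30
Import duty = 412991.30 × 2.4% = 9911.79
Buyer bears (A): 5696.16 + 207.31 + 826.72 + 333.83 + 1129.28 = 8193.30
Landed cost (A) = invoice 407087.83 + 8193.30 + duty 9911.79 = 425192.92
Supplier B (CFR):
CIF value = CFR price + insurance = 441562.43 + 207.31 = 441769.74
Import duty = 441769.74 × 2.4% = 10602.47
Buyer bears (B): 207.31 + 826.72 + 333.83 + 1129.28 = 2497.14
Landed cost (B) = invoice 441562.43 + 2497.14 + duty 10602.47 = 454662.04
Difference = |425192.92 − 454662.04| = 29469.12

Supplier A is cheaper by CHF 29469.12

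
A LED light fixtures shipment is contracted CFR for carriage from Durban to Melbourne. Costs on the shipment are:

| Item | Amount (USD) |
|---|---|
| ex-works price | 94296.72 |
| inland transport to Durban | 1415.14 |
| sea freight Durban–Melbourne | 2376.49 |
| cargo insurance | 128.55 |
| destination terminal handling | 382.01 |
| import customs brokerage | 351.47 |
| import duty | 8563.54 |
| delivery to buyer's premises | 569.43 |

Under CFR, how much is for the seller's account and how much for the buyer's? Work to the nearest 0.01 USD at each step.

CFR: the seller pays costs through ocean freight to the destination port, but not insurance.
Seller's account: goods 94296.72 + inland to port 1415.14 + freight 2376.49 = 98088.35
Buyer's account: insurance 128.55 + destination terminal 382.01 + brokerage 351.47 + duty 8563.54 + delivery 569.43 = 9995.00

Seller: USD 98088.35; buyer: USD 9995.00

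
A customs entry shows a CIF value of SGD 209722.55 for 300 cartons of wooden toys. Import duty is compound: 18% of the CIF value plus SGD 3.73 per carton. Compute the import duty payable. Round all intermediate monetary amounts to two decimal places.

Ad valorem component: 209722.55 × 18% = 37750.06
Specific component: 300 × 3.73 = 1119.00
Import duty = 37750.06 + 1119.00 = 38869.06

Import duty: SGD 38869.06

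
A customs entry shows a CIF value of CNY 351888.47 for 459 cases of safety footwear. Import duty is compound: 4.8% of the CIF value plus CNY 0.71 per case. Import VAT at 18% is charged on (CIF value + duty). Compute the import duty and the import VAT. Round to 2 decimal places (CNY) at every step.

Import duty: CNY 17216.54; import VAT: CNY 66438.90

Ad valorem component: 351888.47 × 4.8% = 16890.65
Specific component: 459 × 0.71 = 325.89
Import duty = 16890.65 + 325.89 = 17216.54
VAT base = CIF + duty = 351888.47 + 17216.54 = 369105.01
Import VAT = 369105.01 × 18% = 66438.90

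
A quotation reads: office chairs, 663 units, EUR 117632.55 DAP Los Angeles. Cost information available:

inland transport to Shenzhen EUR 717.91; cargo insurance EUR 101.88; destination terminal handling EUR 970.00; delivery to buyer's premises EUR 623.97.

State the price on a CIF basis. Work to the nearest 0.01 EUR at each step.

CIF price: EUR 116038.58

Not relevant to the conversion: inland to port, insurance — on the seller under both DAP and CIF; already in the DAP price and stays in the CIF price.
From DAP to CIF, the seller no longer bears: destination terminal, delivery.
CIF price = 117632.55 − 970.00 − 623.97 = 116038.58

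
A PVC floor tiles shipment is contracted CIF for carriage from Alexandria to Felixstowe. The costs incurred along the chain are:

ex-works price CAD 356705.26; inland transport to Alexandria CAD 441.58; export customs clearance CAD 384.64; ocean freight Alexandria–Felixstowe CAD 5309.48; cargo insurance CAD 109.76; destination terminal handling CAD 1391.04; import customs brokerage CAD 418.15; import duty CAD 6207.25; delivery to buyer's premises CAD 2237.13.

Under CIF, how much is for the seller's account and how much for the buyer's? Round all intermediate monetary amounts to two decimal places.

Seller: CAD 362950.72; buyer: CAD 10253.57

CIF: the seller pays costs through ocean freight and marine insurance to the destination port.
Seller's account: goods 356705.26 + inland to port 441.58 + export clearance 384.64 + freight 5309.48 + insurance 109.76 = 362950.72
Buyer's account: destination terminal 1391.04 + brokerage 418.15 + duty 6207.25 + delivery 2237.13 = 10253.57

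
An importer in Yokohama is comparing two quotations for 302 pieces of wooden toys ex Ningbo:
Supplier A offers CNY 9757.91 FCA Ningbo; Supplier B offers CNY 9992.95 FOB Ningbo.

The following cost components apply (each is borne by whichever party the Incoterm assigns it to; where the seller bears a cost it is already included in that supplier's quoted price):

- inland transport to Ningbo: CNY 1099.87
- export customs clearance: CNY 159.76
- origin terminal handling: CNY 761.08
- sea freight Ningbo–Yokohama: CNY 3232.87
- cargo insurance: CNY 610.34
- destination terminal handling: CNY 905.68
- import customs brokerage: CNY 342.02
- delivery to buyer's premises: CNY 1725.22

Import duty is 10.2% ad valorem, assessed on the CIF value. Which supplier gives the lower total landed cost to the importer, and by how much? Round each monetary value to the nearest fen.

Supplier B is cheaper by CNY 579.69

Supplier A (FCA):
CIF value = FCA price + origin terminal + freight + insurance = 9757.91 + 761.08 + 3232.87 + 610.34 = 14362.20
Import duty = 14362.20 × 10.2% = 1464.94
Buyer bears (A): 761.08 + 3232.87 + 610.34 + 905.68 + 342.02 + 1725.22 = 7577.21
Landed cost (A) = invoice 9757.91 + 7577.21 + duty 1464.94 = 18800.06
Supplier B (FOB):
CIF value = FOB price + freight + insurance = 9992.95 + 3232.87 + 610.34 = 13836.16
Import duty = 13836.16 × 10.2% = 1411.29
Buyer bears (B): 3232.87 + 610.34 + 905.68 + 342.02 + 1725.22 = 6816.13
Landed cost (B) = invoice 9992.95 + 6816.13 + duty 1411.29 = 18220.37
Difference = |18800.06 − 18220.37| = 579.69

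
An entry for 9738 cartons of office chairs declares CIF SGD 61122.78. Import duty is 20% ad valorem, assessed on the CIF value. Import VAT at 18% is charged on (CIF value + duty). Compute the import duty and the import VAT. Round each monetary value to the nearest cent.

Import duty: SGD 12224.56; import VAT: SGD 13202.52

Import duty = 61122.78 × 20% = 12224.56
VAT base = CIF + duty = 61122.78 + 12224.56 = 73347.34
Import VAT = 73347.34 × 18% = 13202.52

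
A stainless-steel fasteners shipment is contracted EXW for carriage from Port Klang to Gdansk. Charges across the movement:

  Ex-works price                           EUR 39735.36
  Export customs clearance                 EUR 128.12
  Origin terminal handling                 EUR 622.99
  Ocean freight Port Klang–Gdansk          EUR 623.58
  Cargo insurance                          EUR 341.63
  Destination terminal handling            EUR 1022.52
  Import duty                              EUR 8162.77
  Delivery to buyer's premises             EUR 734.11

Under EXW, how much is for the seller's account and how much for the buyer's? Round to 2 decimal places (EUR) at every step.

Seller: EUR 39735.36; buyer: EUR 11635.72

EXW: the seller makes goods available at their premises; the buyer bears all onward costs.
Seller's account: goods 39735.36 = 39735.36
Buyer's account: export clearance 128.12 + origin terminal 622.99 + freight 623.58 + insurance 341.63 + destination terminal 1022.52 + duty 8162.77 + delivery 734.11 = 11635.72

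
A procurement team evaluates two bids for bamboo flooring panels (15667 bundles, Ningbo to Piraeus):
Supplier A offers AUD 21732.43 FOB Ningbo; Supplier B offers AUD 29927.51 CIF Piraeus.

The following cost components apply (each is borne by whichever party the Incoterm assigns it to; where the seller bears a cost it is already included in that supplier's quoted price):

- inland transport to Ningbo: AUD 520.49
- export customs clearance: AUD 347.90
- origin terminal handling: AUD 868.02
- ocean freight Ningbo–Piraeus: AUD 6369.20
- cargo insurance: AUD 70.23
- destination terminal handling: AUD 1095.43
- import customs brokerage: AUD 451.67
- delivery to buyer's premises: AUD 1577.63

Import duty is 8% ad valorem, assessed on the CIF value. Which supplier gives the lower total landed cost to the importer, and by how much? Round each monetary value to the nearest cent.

Supplier A is cheaper by AUD 1896.10

Supplier A (FOB):
CIF value = FOB price + freight + insurance = 21732.43 + 6369.20 + 70.23 = 28171.86
Import duty = 28171.86 × 8% = 2253.75
Buyer bears (A): 6369.20 + 70.23 + 1095.43 + 451.67 + 1577.63 = 9564.16
Landed cost (A) = invoice 21732.43 + 9564.16 + duty 2253.75 = 33550.34
Supplier B (CIF):
The CIF price already equals the CIF value: 29927.51
Import duty = 29927.51 × 8% = 2394.20
Buyer bears (B): 1095.43 + 451.67 + 1577.63 = 3124.73
Landed cost (B) = invoice 29927.51 + 3124.73 + duty 2394.20 = 35446.44
Difference = |33550.34 − 35446.44| = 1896.10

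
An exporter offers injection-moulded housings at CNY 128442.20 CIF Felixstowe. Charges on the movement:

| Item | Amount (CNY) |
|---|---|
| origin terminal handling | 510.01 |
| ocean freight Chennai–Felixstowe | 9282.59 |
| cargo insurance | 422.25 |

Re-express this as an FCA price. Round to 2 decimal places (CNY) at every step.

FCA price: CNY 118227.35

From CIF to FCA, the seller no longer bears: origin terminal, freight, insurance.
FCA price = 128442.20 − 510.01 − 9282.59 − 422.25 = 118227.35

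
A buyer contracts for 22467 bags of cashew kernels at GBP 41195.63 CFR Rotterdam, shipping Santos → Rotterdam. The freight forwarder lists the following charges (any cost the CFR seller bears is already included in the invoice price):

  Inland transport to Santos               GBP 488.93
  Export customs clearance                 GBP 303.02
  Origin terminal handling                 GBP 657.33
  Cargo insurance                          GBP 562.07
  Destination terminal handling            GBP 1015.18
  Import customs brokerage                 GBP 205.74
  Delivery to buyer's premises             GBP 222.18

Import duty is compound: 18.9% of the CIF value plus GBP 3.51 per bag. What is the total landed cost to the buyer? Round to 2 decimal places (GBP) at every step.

CFR: the seller pays costs through ocean freight to the destination port, but not insurance.
Already in the invoice (seller's account under CFR): inland to port, export clearance, origin terminal — exclude.
CIF value = CFR price + insurance = 41195.63 + 562.07 = 41757.70
Ad valorem component: 41757.70 × 18.9% = 7892.21
Specific component: 22467 × 3.51 = 78859.17
Import duty = 7892.21 + 78859.17 = 86751.38
Buyer bears: insurance 562.07 + destination terminal 1015.18 + brokerage 205.74 + delivery 222.18 + duty 86751.38 = 88756.55
Landed cost = invoice 41195.63 + 88756.55 = 129952.18

Total landed cost: GBP 129952.18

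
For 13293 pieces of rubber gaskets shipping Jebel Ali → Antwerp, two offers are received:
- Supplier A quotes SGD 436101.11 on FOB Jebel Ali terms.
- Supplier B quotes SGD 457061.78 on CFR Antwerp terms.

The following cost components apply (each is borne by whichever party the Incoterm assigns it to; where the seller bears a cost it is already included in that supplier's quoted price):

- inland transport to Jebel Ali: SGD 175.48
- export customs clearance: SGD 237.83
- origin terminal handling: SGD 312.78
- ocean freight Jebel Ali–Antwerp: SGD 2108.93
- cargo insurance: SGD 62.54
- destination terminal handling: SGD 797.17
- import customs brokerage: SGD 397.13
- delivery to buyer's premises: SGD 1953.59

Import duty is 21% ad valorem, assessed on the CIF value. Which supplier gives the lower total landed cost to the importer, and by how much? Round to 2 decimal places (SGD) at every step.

Supplier A (FOB):
CIF value = FOB price + freight + insurance = 436101.11 + 2108.93 + 62.54 = 438272.58
Import duty = 438272.58 × 21% = 92037.24
Buyer bears (A): 2108.93 + 62.54 + 797.17 + 397.13 + 1953.59 = 5319.36
Landed cost (A) = invoice 436101.11 + 5319.36 + duty 92037.24 = 533457.71
Supplier B (CFR):
CIF value = CFR price + insurance = 457061.78 + 62.54 = 457124.32
Import duty = 457124.32 × 21% = 95996.11
Buyer bears (B): 62.54 + 797.17 + 397.13 + 1953.59 = 3210.43
Landed cost (B) = invoice 457061.78 + 3210.43 + duty 95996.11 = 556268.32
Difference = |533457.71 − 556268.32| = 22810.61

Supplier A is cheaper by SGD 22810.61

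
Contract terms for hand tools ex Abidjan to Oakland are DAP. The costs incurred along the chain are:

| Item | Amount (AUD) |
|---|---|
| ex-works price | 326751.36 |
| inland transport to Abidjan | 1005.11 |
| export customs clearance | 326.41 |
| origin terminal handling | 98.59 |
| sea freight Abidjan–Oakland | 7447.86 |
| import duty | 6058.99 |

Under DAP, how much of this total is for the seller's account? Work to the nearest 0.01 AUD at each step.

Seller's account: AUD 335629.33

DAP: the seller bears all costs to the named destination except import duty and clearance.
Seller's account: goods 326751.36 + inland to port 1005.11 + export clearance 326.41 + origin terminal 98.59 + freight 7447.86 = 335629.33
Buyer's account: duty 6058.99 = 6058.99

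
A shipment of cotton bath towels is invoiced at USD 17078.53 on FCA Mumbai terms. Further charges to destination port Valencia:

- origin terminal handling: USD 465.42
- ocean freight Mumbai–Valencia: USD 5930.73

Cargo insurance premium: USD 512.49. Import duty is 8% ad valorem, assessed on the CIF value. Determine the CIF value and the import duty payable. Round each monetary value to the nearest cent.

CIF value: USD 23987.17; import duty: USD 1918.97

CIF = FCA price + pre-shipment costs + freight + insurance
CIF = 17078.53 + 465.42 + 5930.73 + 512.49 = 23987.17
Import duty = 23987.17 × 8% = 1918.97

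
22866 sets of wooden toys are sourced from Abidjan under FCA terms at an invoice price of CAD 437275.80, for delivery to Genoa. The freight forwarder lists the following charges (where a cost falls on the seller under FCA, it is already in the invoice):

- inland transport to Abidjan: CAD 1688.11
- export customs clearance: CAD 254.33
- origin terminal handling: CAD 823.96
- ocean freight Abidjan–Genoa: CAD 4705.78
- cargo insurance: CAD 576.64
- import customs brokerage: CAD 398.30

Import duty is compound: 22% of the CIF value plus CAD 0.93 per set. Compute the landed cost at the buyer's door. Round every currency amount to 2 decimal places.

Total landed cost: CAD 562589.94

FCA: the seller delivers export-cleared goods to the carrier; the buyer bears costs from that point.
Already in the invoice (seller's account under FCA): inland to port, export clearance — exclude.
CIF value = FCA price + origin terminal + freight + insurance = 437275.80 + 823.96 + 4705.78 + 576.64 = 443382.18
Ad valorem component: 443382.18 × 22% = 97544.08
Specific component: 22866 × 0.93 = 21265.38
Import duty = 97544.08 + 21265.38 = 118809.46
Buyer bears: origin terminal 823.96 + freight 4705.78 + insurance 576.64 + brokerage 398.30 + duty 118809.46 = 125314.14
Landed cost = invoice 437275.80 + 125314.14 = 562589.94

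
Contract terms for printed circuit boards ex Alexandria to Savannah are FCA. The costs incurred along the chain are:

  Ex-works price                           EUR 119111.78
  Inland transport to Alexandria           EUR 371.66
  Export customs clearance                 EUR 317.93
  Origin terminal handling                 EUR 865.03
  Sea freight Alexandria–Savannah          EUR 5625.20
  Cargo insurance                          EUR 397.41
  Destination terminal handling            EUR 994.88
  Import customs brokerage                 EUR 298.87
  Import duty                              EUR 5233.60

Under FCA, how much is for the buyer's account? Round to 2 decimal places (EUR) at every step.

Buyer's account: EUR 13414.99

FCA: the seller delivers export-cleared goods to the carrier; the buyer bears costs from that point.
Seller's account: goods 119111.78 + inland to port 371.66 + export clearance 317.93 = 119801.37
Buyer's account: origin terminal 865.03 + freight 5625.20 + insurance 397.41 + destination terminal 994.88 + brokerage 298.87 + duty 5233.60 = 13414.99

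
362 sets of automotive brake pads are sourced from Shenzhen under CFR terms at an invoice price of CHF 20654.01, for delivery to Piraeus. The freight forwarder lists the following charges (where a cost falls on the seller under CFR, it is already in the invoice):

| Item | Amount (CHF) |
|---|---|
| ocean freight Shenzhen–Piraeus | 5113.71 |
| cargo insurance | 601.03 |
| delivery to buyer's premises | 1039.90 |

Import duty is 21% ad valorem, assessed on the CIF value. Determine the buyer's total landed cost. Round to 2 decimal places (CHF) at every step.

CFR: the seller pays costs through ocean freight to the destination port, but not insurance.
Already in the invoice (seller's account under CFR): freight — exclude.
CIF value = CFR price + insurance = 20654.01 + 601.03 = 21255.04
Import duty = 21255.04 × 21% = 4463.56
Buyer bears: insurance 601.03 + delivery 1039.90 + duty 4463.56 = 6104.49
Landed cost = invoice 20654.01 + 6104.49 = 26758.50

Total landed cost: CHF 26758.50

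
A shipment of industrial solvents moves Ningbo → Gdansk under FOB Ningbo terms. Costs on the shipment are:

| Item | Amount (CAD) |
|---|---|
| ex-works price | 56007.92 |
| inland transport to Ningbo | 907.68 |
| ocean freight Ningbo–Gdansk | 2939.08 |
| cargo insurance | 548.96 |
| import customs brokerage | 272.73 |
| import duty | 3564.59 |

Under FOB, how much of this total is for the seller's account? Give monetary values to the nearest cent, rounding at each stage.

FOB: the seller bears costs until goods are on board at the origin port; the buyer bears freight, insurance and all costs thereafter.
Seller's account: goods 56007.92 + inland to port 907.68 = 56915.60
Buyer's account: freight 2939.08 + insurance 548.96 + brokerage 272.73 + duty 3564.59 = 7325.36

Seller's account: CAD 56915.60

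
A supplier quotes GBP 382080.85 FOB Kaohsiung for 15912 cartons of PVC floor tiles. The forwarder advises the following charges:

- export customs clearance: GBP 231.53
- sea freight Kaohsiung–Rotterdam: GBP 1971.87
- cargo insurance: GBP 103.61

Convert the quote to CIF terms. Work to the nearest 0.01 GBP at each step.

CIF price: GBP 384156.33

Not relevant to the conversion: export clearance — on the seller under both FOB and CIF; already in the FOB price and stays in the CIF price.
From FOB to CIF, the seller additionally bears: freight, insurance.
CIF price = 382080.85 + 1971.87 + 103.61 = 384156.33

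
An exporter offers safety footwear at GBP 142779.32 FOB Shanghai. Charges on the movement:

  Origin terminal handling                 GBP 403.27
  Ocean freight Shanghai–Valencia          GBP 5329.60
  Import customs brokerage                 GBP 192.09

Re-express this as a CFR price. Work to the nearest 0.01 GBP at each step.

CFR price: GBP 148108.92

Not relevant to the conversion: origin terminal — on the seller under both FOB and CFR; already in the FOB price and stays in the CFR price. brokerage — on the buyer under both terms; not part of either seller's price.
From FOB to CFR, the seller additionally bears: freight.
CFR price = 142779.32 + 5329.60 = 148108.92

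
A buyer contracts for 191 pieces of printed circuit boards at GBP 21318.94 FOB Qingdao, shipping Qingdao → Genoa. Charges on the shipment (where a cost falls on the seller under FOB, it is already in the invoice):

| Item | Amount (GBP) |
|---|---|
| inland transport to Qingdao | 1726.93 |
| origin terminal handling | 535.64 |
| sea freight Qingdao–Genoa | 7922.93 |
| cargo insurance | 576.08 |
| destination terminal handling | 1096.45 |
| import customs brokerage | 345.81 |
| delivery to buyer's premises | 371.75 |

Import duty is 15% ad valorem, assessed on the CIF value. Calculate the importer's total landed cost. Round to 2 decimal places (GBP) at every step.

Total landed cost: GBP 36104.65

FOB: the seller bears costs until goods are on board at the origin port; the buyer bears freight, insurance and all costs thereafter.
Already in the invoice (seller's account under FOB): inland to port, origin terminal — exclude.
CIF value = FOB price + freight + insurance = 21318.94 + 7922.93 + 576.08 = 29817.95
Import duty = 29817.95 × 15% = 4472.69
Buyer bears: freight 7922.93 + insurance 576.08 + destination terminal 1096.45 + brokerage 345.81 + delivery 371.75 + duty 4472.69 = 14785.71
Landed cost = invoice 21318.94 + 14785.71 = 36104.65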